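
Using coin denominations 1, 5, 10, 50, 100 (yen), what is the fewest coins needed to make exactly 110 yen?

110 = 1×100 + 1×10
Total coins = 1 + 1 = 2

2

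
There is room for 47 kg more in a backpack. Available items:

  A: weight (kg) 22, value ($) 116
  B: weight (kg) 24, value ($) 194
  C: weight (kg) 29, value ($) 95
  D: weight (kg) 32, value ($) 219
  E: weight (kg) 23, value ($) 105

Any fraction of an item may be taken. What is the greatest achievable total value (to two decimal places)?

Sort by value per unit weight and fill in that order.
Ratios (sorted): B 8.08, D 6.84, A 5.27, E 4.57, C 3.28
take B (24 @ 194); take 23/32 of D → 157.41. Capacity used 47/47.
Total value = 351.41

351.41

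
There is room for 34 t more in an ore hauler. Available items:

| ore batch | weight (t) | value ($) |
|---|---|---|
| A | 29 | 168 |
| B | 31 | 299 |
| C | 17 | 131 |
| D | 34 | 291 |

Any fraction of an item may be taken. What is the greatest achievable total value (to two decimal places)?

324.68

Sort by value per unit weight and fill in that order.
Order: B (299/31=9.65) > D (291/34=8.56) > C (131/17=7.71) > A (168/29=5.79)
Fill: take B (31 @ 299) → take 3/34 of D → 25.68; 34/34 used.
Total value = 324.68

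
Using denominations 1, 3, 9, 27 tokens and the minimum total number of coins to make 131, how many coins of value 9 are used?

Greedy: take as many of the largest coin as possible, then repeat with the remainder.
131 − 4×27→23 − 2×9→5 − 1×3→2 − 2×1→0
Count of 9: 2

2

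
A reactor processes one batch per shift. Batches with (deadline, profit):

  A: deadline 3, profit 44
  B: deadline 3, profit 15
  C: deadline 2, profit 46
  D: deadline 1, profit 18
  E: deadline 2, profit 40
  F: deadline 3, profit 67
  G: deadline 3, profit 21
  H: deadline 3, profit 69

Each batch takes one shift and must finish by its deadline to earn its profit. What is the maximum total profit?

182

By profit: H(d3,69), F(d3,67), C(d2,46), A(d3,44), E(d2,40), G(d3,21), D(d1,18), B(d3,15)
H→slot 3; F→slot 2; C→slot 1; A skipped; E skipped; G skipped; D skipped; B skipped.
Profit = 46 + 67 + 69 = 182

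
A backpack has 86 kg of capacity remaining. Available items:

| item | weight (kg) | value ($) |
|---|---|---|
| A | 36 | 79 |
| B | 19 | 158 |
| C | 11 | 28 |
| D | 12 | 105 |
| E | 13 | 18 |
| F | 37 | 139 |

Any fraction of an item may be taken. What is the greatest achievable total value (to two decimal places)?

445.36

Greedy by value/weight ratio, highest first.
Order: D (105/12=8.75) > B (158/19=8.32) > F (139/37=3.76) > C (28/11=2.55) > A (79/36=2.19) > E (18/13=1.38)
Fill: take D (12 @ 105) → take B (19 @ 158) → take F (37 @ 139) → take C (11 @ 28) → take 7/36 of A → 15.36; 86/86 used.
Total value = 445.36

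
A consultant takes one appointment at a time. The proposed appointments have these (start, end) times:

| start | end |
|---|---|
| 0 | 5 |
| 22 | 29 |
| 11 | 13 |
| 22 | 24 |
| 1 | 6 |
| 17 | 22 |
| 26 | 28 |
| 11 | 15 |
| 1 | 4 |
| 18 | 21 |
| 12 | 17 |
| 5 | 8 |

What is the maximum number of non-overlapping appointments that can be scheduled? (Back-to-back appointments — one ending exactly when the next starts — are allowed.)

6

Order by finish time; keep every interval that doesn't clash with the previous kept one.
Sorted by end: (1,4)  (0,5)  (1,6)  (5,8)  (11,13)  (11,15)  (12,17)  (18,21)  (17,22)  (22,24)  (26,28)  (22,29)
take (1,4); skip (1,6); take (5,8); take (11,13); skip (12,17); take (18,21); take (22,24); take (26,28); skip (22,29).
Selected 6 appointments.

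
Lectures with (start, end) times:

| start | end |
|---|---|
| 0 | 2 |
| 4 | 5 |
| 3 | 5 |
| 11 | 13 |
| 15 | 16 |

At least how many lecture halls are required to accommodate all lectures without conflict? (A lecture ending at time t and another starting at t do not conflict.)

2

starts: [0, 3, 4, 11, 15]
ends:   [2, 5, 5, 13, 16]
s0→1 e2→0 s3→1 s4→2  — peak 2.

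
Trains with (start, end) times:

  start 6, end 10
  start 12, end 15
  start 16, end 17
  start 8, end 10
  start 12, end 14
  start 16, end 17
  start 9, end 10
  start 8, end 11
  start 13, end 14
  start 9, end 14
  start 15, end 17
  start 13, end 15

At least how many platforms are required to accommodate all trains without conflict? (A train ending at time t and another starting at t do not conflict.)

5

Count concurrent intervals with a sweep; the peak is the room count.
starts: [6, 8, 8, 9, 9, 12, 12, 13, 13, 15, 16, 16]
ends:   [10, 10, 10, 11, 14, 14, 14, 15, 15, 17, 17, 17]
s6→1 s8→2 s8→3 s9→4 s9→5  — peak 5.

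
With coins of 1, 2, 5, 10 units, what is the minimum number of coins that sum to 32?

4

32 − 3×10→2 − 1×2→0
Total coins = 3 + 1 = 4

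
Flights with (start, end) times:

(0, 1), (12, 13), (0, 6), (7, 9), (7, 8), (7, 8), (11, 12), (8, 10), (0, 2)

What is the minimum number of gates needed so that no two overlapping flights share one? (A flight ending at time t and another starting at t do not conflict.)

starts: [0, 0, 0, 7, 7, 7, 8, 11, 12]
ends:   [1, 2, 6, 8, 8, 9, 10, 12, 13]
s0→1 s0→2 s0→3  — peak 3.

3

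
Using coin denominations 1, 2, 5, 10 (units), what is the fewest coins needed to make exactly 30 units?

30 − 3×10→0
Total coins = 3 = 3

3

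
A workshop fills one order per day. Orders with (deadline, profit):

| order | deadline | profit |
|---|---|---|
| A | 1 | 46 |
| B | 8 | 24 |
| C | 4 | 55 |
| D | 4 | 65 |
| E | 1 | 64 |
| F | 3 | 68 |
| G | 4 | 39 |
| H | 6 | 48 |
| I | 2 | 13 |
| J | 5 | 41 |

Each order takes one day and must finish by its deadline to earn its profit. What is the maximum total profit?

By profit: F(d3,68), D(d4,65), E(d1,64), C(d4,55), H(d6,48), A(d1,46), J(d5,41), G(d4,39), B(d8,24), I(d2,13)
F→slot 3; D→slot 4; E→slot 1; C→slot 2; H→slot 6; A skipped; J→slot 5; G skipped; B→slot 8; I skipped.
Profit = 64 + 55 + 68 + 65 + 41 + 48 + 24 = 365

365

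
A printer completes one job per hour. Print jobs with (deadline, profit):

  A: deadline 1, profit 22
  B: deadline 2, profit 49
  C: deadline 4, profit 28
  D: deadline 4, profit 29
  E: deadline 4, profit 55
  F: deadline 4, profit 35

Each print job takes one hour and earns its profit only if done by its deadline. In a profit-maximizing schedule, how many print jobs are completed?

4

By profit: E(d4,55), B(d2,49), F(d4,35), D(d4,29), C(d4,28), A(d1,22)
E→slot 4; B→slot 2; F→slot 3; D→slot 1; C skipped; A skipped.
4 of 6 scheduled.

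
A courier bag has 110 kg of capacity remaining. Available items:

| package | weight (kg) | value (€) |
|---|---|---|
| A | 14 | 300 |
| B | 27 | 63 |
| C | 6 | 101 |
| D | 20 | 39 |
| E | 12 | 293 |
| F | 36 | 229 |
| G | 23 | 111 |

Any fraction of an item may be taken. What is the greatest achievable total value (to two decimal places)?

Greedy by value/weight ratio, highest first.
Order: E (293/12=24.42) > A (300/14=21.43) > C (101/6=16.83) > F (229/36=6.36) > G (111/23=4.83) > B (63/27=2.33) > D (39/20=1.95)
Fill: take E (12 @ 293) → take A (14 @ 300) → take C (6 @ 101) → take F (36 @ 229) → take G (23 @ 111) → take 19/27 of B → 44.33; 110/110 used.
Total value = 1078.33

1078.33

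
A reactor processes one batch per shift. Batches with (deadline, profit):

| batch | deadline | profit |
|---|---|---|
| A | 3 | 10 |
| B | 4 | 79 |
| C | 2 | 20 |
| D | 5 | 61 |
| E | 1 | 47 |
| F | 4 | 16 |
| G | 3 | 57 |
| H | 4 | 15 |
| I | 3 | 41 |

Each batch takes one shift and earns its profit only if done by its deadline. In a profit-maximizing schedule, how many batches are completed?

5

By profit: B(d4,79), D(d5,61), G(d3,57), E(d1,47), I(d3,41), C(d2,20), F(d4,16), H(d4,15), A(d3,10)
B→slot 4; D→slot 5; G→slot 3; E→slot 1; I→slot 2; C skipped; F skipped; H skipped; A skipped.
5 of 9 scheduled.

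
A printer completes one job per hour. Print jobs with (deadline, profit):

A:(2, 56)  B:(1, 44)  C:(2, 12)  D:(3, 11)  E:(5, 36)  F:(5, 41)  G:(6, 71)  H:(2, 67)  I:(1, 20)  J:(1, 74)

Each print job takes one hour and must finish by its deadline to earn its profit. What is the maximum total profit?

300

Take jobs in profit order; each goes to the latest open slot no later than its deadline.
By profit: J(d1,74), G(d6,71), H(d2,67), A(d2,56), B(d1,44), F(d5,41), E(d5,36), I(d1,20), C(d2,12), D(d3,11)
J→slot 1; G→slot 6; H→slot 2; A skipped; B skipped; F→slot 5; E→slot 4; I skipped; C skipped; D→slot 3.
Profit = 74 + 67 + 11 + 36 + 41 + 71 = 300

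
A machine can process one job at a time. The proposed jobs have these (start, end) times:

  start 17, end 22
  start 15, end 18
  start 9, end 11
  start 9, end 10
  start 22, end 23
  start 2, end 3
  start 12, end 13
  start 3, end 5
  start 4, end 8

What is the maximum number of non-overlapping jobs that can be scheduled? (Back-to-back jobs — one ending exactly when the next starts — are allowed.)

6

Greedy by earliest finish: after sorting by end time, pick each interval compatible with the last pick.
Sorted by end: (2,3)  (3,5)  (4,8)  (9,10)  (9,11)  (12,13)  (15,18)  (17,22)  (22,23)
take (2,3); take (3,5); take (9,10); skip (9,11); take (12,13); take (15,18); take (22,23).
Selected 6 jobs.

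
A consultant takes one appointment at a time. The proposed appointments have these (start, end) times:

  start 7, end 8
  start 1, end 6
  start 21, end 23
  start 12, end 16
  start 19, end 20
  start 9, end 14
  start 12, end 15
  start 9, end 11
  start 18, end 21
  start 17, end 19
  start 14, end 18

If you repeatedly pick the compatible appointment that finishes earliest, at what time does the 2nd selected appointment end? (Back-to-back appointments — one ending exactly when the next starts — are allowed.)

8

Sorted by end: (1,6)  (7,8)  (9,11)  (9,14)  (12,15)  (12,16)  (14,18)  (17,19)  (19,20)  (18,21)  (21,23)
take (1,6); take (7,8); take (9,11); skip (9,14); take (12,15); skip (12,16); skip (14,18); take (17,19); take (19,20); take (21,23).
Selected: (1,6) (7,8) (9,11) (12,15) (17,19) (19,20) (21,23)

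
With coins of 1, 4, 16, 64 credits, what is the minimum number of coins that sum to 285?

9

285 = 4×64 + 1×16 + 3×4 + 1×1
Total coins = 4 + 1 + 3 + 1 = 9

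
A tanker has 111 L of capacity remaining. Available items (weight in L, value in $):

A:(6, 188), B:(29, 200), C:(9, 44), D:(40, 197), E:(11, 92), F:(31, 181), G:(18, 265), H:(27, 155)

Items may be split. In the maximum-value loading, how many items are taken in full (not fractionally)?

5

Greedy by value/weight ratio, highest first.
Ratios (sorted): A 31.33, G 14.72, E 8.36, B 6.90, F 5.84, H 5.74, D 4.92, C 4.89
take A (6 @ 188); take G (18 @ 265); take E (11 @ 92); take B (29 @ 200); take F (31 @ 181); take 16/27 of H → 91.85. Capacity used 111/111.
5 item(s) taken whole; one partial (take 16/27 of H).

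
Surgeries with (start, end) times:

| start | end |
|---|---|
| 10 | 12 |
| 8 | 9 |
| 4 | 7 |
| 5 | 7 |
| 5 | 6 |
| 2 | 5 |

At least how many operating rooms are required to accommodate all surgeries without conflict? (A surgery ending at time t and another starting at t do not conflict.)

Events (time:±→running): 2:+→1 4:+→2 5:-→1 5:+→2 5:+→3 … peak 3.

3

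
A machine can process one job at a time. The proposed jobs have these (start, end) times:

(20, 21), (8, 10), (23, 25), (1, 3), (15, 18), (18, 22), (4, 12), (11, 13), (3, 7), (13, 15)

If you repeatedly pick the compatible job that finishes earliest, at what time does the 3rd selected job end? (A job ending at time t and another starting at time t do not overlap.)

Order by finish time; keep every interval that doesn't clash with the previous kept one.
Sorted by end: (1,3)  (3,7)  (8,10)  (4,12)  (11,13)  (13,15)  (15,18)  (20,21)  (18,22)  (23,25)
take (1,3); take (3,7); take (8,10); take (11,13); take (13,15); take (15,18); take (20,21); skip (18,22); take (23,25).
Selected: (1,3) (3,7) (8,10) (11,13) (13,15) (15,18) (20,21) (23,25)

10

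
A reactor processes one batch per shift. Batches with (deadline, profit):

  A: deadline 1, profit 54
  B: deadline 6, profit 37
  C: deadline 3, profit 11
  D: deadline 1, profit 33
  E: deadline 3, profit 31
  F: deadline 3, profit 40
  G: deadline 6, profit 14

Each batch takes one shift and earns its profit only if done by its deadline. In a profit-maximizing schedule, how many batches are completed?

5

Take jobs in profit order; each goes to the latest open slot no later than its deadline.
By profit: A(d1,54), F(d3,40), B(d6,37), D(d1,33), E(d3,31), G(d6,14), C(d3,11)
A→slot 1; F→slot 3; B→slot 6; D skipped; E→slot 2; G→slot 5; C skipped.
5 of 7 scheduled.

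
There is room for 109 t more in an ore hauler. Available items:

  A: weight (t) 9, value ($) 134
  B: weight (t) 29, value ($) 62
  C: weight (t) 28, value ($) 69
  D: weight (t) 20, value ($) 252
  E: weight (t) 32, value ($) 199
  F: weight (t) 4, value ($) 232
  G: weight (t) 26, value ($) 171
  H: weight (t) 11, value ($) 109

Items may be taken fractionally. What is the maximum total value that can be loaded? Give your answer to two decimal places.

1114.25

Ratios (sorted): F 58.00, A 14.89, D 12.60, H 9.91, G 6.58, E 6.22, C 2.46, B 2.14
take F (4 @ 232); take A (9 @ 134); take D (20 @ 252); take H (11 @ 109); take G (26 @ 171); take E (32 @ 199); take 7/28 of C → 17.25. Capacity used 109/109.
Total value = 1114.25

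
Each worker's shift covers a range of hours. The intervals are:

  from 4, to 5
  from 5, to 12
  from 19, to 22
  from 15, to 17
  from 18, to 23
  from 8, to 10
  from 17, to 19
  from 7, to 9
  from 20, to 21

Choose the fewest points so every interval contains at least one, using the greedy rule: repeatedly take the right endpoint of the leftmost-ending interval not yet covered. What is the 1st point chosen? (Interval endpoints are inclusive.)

Sort by right endpoint; whenever an interval is uncovered, place a point at its right end.
Sorted: [4,5] [7,9] [8,10] [5,12] [15,17] [17,19] [20,21] [19,22] [18,23]
{[4,5]} hit by 5; {[7,9],[8,10],[5,12]} hit by 9; {[15,17],[17,19]} hit by 17; {[20,21],[19,22],[18,23]} hit by 21.
Points: 5, 9, 17, 21 (4 total).

5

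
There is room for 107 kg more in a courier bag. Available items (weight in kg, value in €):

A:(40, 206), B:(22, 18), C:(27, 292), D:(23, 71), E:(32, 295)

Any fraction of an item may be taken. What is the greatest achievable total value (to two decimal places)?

817.70

Ratios (sorted): C 10.81, E 9.22, A 5.15, D 3.09, B 0.82
take C (27 @ 292); take E (32 @ 295); take A (40 @ 206); take 8/23 of D → 24.70. Capacity used 107/107.
Total value = 817.70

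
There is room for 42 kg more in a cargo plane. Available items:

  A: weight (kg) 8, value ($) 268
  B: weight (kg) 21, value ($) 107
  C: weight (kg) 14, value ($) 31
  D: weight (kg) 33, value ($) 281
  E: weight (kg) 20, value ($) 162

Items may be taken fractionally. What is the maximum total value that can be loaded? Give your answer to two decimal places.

Sort by value per unit weight and fill in that order.
Order: A (268/8=33.50) > D (281/33=8.52) > E (162/20=8.10) > B (107/21=5.10) > C (31/14=2.21)
Fill: take A (8 @ 268) → take D (33 @ 281) → take 1/20 of E → 8.10; 42/42 used.
Total value = 557.10

557.10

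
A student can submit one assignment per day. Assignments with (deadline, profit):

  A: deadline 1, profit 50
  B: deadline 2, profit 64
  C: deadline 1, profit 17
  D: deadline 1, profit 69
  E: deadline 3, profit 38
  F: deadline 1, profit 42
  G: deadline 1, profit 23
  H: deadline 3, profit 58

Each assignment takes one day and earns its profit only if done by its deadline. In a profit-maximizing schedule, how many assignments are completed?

3

Sort by profit descending; place each in the latest free slot ≤ its deadline.
Profit order: D=69 B=64 H=58 A=50 F=42 E=38 G=23 C=17
Assign: D→slot 1, B→slot 2, H→slot 3, A skipped, F skipped, E skipped, G skipped, C skipped.
Slots: [1:D] [2:B] [3:H]
3 of 8 scheduled.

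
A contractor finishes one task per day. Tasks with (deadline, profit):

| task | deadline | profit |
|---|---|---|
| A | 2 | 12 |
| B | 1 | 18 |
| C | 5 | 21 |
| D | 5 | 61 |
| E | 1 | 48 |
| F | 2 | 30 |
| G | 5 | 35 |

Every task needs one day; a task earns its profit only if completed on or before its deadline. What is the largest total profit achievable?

195

Take jobs in profit order; each goes to the latest open slot no later than its deadline.
By profit: D(d5,61), E(d1,48), G(d5,35), F(d2,30), C(d5,21), B(d1,18), A(d2,12)
D→slot 5; E→slot 1; G→slot 4; F→slot 2; C→slot 3; B skipped; A skipped.
Profit = 48 + 30 + 21 + 35 + 61 = 195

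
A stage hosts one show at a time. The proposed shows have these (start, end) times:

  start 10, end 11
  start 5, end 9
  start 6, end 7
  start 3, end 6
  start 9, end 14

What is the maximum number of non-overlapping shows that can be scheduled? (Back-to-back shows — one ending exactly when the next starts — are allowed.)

3

Sorted by end: (3,6)  (6,7)  (5,9)  (10,11)  (9,14)
take (3,6); take (6,7); skip (5,9); take (10,11).
Selected 3 shows.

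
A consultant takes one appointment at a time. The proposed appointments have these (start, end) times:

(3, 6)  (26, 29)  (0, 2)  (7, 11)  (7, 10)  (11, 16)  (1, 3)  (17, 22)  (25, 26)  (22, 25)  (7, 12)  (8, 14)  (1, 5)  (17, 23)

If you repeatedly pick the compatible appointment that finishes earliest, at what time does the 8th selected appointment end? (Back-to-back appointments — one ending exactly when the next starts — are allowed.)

Order by finish time; keep every interval that doesn't clash with the previous kept one.
By end time: (0,2), (1,3), (1,5), (3,6), (7,10), (7,11), (7,12), (8,14), (11,16), (17,22), (17,23), (22,25), (25,26), (26,29).
Pick (0,2); next start ≥ 2 → (3,6); next start ≥ 6 → (7,10); next start ≥ 10 → (11,16); next start ≥ 16 → (17,22); next start ≥ 22 → (22,25); next start ≥ 25 → (25,26); next start ≥ 26 → (26,29).
Selected: (0,2) (3,6) (7,10) (11,16) (17,22) (22,25) (25,26) (26,29)

29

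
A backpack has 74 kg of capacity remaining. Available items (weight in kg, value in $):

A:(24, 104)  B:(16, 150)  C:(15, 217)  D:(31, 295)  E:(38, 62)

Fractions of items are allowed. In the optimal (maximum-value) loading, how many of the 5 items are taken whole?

Greedy by value/weight ratio, highest first.
Ratios (sorted): C 14.47, D 9.52, B 9.38, A 4.33, E 1.63
take C (15 @ 217); take D (31 @ 295); take B (16 @ 150); take 12/24 of A → 52.00. Capacity used 74/74.
3 item(s) taken whole; one partial (take 12/24 of A).

3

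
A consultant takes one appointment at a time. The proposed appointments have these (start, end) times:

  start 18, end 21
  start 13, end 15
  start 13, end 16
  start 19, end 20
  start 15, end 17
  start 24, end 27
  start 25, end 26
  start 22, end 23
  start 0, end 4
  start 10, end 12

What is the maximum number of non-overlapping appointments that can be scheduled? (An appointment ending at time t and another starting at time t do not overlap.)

Order by finish time; keep every interval that doesn't clash with the previous kept one.
Sorted by end: (0,4)  (10,12)  (13,15)  (13,16)  (15,17)  (19,20)  (18,21)  (22,23)  (25,26)  (24,27)
take (0,4); take (10,12); take (13,15); take (15,17); take (19,20); take (22,23); take (25,26).
Selected 7 appointments.

7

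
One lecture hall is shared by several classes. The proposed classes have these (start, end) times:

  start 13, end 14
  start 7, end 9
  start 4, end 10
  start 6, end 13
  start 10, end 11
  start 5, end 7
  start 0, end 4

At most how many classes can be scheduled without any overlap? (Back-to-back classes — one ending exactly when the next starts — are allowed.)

By end time: (0,4), (5,7), (7,9), (4,10), (10,11), (6,13), (13,14).
Pick (0,4); next start ≥ 4 → (5,7); next start ≥ 7 → (7,9); next start ≥ 9 → (10,11); next start ≥ 11 → (13,14).
Selected 5 classes.

5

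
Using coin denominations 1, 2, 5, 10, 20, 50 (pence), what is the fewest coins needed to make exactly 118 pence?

118 − 2×50→18 − 1×10→8 − 1×5→3 − 1×2→1 − 1×1→0
Total coins = 2 + 1 + 1 + 1 + 1 = 6

6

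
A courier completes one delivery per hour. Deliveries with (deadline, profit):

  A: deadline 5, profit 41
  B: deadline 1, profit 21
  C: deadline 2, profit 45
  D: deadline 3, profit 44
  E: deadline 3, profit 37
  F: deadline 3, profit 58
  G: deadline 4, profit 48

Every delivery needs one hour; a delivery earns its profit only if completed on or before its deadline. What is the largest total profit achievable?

Take jobs in profit order; each goes to the latest open slot no later than its deadline.
Profit order: F=58 G=48 C=45 D=44 A=41 E=37 B=21
Assign: F→slot 3, G→slot 4, C→slot 2, D→slot 1, A→slot 5, E skipped, B skipped.
Slots: [1:D] [2:C] [3:F] [4:G] [5:A]
Profit = 44 + 45 + 58 + 48 + 41 = 236

236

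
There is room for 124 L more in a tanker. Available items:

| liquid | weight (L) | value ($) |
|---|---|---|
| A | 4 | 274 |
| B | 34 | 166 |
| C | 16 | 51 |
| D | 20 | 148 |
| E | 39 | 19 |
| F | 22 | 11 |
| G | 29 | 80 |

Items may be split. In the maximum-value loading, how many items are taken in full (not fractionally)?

5

Sort by value per unit weight and fill in that order.
Ratios (sorted): A 68.50, D 7.40, B 4.88, C 3.19, G 2.76, F 0.50, E 0.49
take A (4 @ 274); take D (20 @ 148); take B (34 @ 166); take C (16 @ 51); take G (29 @ 80); take 21/22 of F → 10.50. Capacity used 124/124.
5 item(s) taken whole; one partial (take 21/22 of F).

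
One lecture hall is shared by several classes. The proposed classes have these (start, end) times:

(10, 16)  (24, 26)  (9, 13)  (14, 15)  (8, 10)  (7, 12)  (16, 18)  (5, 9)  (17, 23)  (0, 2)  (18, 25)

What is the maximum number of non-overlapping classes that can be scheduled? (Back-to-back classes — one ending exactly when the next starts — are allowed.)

6

Order by finish time; keep every interval that doesn't clash with the previous kept one.
By end time: (0,2), (5,9), (8,10), (7,12), (9,13), (14,15), (10,16), (16,18), (17,23), (18,25), (24,26).
Pick (0,2); next start ≥ 2 → (5,9); next start ≥ 9 → (9,13); next start ≥ 13 → (14,15); next start ≥ 15 → (16,18); next start ≥ 18 → (18,25).
Selected 6 classes.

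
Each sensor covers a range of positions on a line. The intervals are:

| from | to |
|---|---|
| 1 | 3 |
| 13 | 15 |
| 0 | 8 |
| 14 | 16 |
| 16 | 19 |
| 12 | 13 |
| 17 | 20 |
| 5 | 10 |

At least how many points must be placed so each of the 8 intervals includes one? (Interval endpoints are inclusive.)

5

Sort by right endpoint; whenever an interval is uncovered, place a point at its right end.
By right end: [1,3]  [0,8]  [5,10]  [12,13]  [13,15]  [14,16]  [16,19]  [17,20]
[1,3] uncovered → point at 3; [5,10] uncovered → point at 10; [12,13] uncovered → point at 13; [14,16] uncovered → point at 16; [17,20] uncovered → point at 20.
Points: 3, 10, 13, 16, 20 (5 total).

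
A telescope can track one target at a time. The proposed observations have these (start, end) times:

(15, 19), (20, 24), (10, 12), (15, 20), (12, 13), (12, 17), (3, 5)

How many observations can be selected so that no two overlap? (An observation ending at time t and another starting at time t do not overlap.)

5

Order by finish time; keep every interval that doesn't clash with the previous kept one.
Sorted by end: (3,5)  (10,12)  (12,13)  (12,17)  (15,19)  (15,20)  (20,24)
take (3,5); take (10,12); take (12,13); skip (12,17); take (15,19); skip (15,20); take (20,24).
Selected 5 observations.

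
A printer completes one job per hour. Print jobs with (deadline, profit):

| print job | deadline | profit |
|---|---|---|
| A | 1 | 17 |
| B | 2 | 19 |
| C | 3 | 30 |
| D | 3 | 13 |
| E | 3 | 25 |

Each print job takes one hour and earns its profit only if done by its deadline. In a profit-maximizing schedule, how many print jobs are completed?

3

Sort by profit descending; place each in the latest free slot ≤ its deadline.
Profit order: C=30 E=25 B=19 A=17 D=13
Assign: C→slot 3, E→slot 2, B→slot 1, A skipped, D skipped.
Slots: [1:B] [2:E] [3:C]
3 of 5 scheduled.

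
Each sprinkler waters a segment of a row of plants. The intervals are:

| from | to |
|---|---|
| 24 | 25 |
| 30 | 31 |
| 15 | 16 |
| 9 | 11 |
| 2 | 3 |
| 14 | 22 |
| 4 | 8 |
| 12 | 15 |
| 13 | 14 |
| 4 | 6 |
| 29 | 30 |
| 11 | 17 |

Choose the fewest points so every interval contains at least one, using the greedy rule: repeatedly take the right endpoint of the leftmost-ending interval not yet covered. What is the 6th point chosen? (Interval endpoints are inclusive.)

25

Process intervals by earliest right end; each time one isn't hit yet, stab at its right endpoint.
Sorted: [2,3] [4,6] [4,8] [9,11] [13,14] [12,15] [15,16] [11,17] [14,22] [24,25] [29,30] [30,31]
{[2,3]} hit by 3; {[4,6],[4,8]} hit by 6; {[9,11]} hit by 11; {[13,14],[12,15]} hit by 14; {[15,16],[11,17],[14,22]} hit by 16; {[24,25]} hit by 25; {[29,30],[30,31]} hit by 30.
Points: 3, 6, 11, 14, 16, 25, 30 (7 total).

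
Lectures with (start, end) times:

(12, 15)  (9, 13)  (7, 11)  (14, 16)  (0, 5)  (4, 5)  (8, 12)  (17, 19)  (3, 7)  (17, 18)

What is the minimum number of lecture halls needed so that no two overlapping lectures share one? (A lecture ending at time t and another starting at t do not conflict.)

3

The answer is the maximum number of intervals overlapping at any instant.
Events (time:±→running): 0:+→1 3:+→2 4:+→3 … peak 3.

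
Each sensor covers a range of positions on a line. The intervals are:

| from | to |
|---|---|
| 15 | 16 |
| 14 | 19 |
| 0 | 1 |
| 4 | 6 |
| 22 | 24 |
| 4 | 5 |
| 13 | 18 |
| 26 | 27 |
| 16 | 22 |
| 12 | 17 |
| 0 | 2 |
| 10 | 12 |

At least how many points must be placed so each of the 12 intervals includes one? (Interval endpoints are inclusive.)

Process intervals by earliest right end; each time one isn't hit yet, stab at its right endpoint.
Sorted: [0,1] [0,2] [4,5] [4,6] [10,12] [15,16] [12,17] [13,18] [14,19] [16,22] [22,24] [26,27]
{[0,1],[0,2]} hit by 1; {[4,5],[4,6]} hit by 5; {[10,12]} hit by 12; {[15,16],[12,17],[13,18],[14,19],[16,22]} hit by 16; {[22,24]} hit by 24; {[26,27]} hit by 27.
Points: 1, 5, 12, 16, 24, 27 (6 total).

6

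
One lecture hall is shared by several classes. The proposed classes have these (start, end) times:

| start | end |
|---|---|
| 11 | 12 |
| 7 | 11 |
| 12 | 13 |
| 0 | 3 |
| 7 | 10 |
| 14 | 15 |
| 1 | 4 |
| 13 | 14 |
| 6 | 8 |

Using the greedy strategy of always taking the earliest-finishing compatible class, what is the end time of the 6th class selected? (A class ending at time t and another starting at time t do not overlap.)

Order by finish time; keep every interval that doesn't clash with the previous kept one.
Sorted by end: (0,3)  (1,4)  (6,8)  (7,10)  (7,11)  (11,12)  (12,13)  (13,14)  (14,15)
take (0,3); take (6,8); take (11,12); take (12,13); take (13,14); take (14,15).
Selected: (0,3) (6,8) (11,12) (12,13) (13,14) (14,15)

15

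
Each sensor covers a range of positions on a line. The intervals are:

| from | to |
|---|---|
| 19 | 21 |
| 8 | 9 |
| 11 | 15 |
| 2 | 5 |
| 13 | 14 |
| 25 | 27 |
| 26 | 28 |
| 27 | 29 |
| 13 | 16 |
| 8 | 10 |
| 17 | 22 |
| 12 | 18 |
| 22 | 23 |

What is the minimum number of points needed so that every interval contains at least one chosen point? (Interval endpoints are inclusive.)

6

Sort by right endpoint; whenever an interval is uncovered, place a point at its right end.
By right end: [2,5]  [8,9]  [8,10]  [13,14]  [11,15]  [13,16]  [12,18]  [19,21]  [17,22]  [22,23]  [25,27]  [26,28]  [27,29]
[2,5] uncovered → point at 5; [8,9] uncovered → point at 9; [13,14] uncovered → point at 14; [19,21] uncovered → point at 21; [22,23] uncovered → point at 23; [25,27] uncovered → point at 27.
Points: 5, 9, 14, 21, 23, 27 (6 total).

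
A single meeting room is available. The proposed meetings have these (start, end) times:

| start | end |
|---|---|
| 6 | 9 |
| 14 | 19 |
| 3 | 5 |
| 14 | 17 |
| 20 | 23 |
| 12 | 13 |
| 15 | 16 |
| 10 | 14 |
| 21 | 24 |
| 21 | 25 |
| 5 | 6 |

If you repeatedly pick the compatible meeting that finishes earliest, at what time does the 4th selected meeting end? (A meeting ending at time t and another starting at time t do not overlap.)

Order by finish time; keep every interval that doesn't clash with the previous kept one.
By end time: (3,5), (5,6), (6,9), (12,13), (10,14), (15,16), (14,17), (14,19), (20,23), (21,24), (21,25).
Pick (3,5); next start ≥ 5 → (5,6); next start ≥ 6 → (6,9); next start ≥ 9 → (12,13); next start ≥ 13 → (15,16); next start ≥ 16 → (20,23).
Selected: (3,5) (5,6) (6,9) (12,13) (15,16) (20,23)

13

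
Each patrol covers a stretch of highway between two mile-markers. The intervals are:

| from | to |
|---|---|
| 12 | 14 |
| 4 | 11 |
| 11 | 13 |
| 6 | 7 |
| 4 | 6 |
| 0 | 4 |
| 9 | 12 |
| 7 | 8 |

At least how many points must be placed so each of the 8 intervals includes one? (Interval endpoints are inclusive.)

3

Sorted: [0,4] [4,6] [6,7] [7,8] [4,11] [9,12] [11,13] [12,14]
{[0,4],[4,6]} hit by 4; {[6,7],[7,8],[4,11]} hit by 7; {[9,12],[11,13],[12,14]} hit by 12.
Points: 4, 7, 12 (3 total).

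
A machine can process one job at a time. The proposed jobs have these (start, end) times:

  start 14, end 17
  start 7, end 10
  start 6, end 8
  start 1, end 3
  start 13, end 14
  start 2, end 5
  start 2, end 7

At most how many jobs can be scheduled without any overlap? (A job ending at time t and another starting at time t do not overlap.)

By end time: (1,3), (2,5), (2,7), (6,8), (7,10), (13,14), (14,17).
Pick (1,3); next start ≥ 3 → (6,8); next start ≥ 8 → (13,14); next start ≥ 14 → (14,17).
Selected 4 jobs.

4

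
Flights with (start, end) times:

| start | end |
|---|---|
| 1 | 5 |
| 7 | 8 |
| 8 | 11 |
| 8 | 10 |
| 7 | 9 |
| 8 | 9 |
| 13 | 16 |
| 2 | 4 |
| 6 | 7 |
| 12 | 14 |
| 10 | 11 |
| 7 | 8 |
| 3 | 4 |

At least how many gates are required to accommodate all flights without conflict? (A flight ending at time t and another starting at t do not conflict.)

4

Count concurrent intervals with a sweep; the peak is the room count.
starts: [1, 2, 3, 6, 7, 7, 7, 8, 8, 8, 10, 12, 13]
ends:   [4, 4, 5, 7, 8, 8, 9, 9, 10, 11, 11, 14, 16]
s1→1 s2→2 s3→3 e4→2 e4→1 e5→0 s6→1 e7→0 s7→1 s7→2 s7→3 e8→2 e8→1 s8→2 s8→3 s8→4  — peak 4.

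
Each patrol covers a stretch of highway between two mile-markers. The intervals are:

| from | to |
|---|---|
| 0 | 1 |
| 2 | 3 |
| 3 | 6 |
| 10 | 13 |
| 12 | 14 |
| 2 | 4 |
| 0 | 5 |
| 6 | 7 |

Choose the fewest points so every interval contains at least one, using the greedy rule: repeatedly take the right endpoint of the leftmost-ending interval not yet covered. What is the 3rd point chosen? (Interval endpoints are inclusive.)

7

Process intervals by earliest right end; each time one isn't hit yet, stab at its right endpoint.
Sorted: [0,1] [2,3] [2,4] [0,5] [3,6] [6,7] [10,13] [12,14]
{[0,1]} hit by 1; {[2,3],[2,4],[0,5],[3,6]} hit by 3; {[6,7]} hit by 7; {[10,13],[12,14]} hit by 13.
Points: 1, 3, 7, 13 (4 total).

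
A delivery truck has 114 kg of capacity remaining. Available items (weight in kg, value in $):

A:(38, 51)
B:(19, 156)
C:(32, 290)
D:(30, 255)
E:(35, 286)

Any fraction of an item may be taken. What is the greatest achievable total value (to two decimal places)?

970.66

Greedy by value/weight ratio, highest first.
Order: C (290/32=9.06) > D (255/30=8.50) > B (156/19=8.21) > E (286/35=8.17) > A (51/38=1.34)
Fill: take C (32 @ 290) → take D (30 @ 255) → take B (19 @ 156) → take 33/35 of E → 269.66; 114/114 used.
Total value = 970.66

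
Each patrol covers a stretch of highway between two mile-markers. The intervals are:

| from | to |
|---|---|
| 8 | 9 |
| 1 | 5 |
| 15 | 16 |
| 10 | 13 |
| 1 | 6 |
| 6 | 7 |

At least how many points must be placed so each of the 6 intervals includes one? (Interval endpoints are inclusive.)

5

Sort by right endpoint; whenever an interval is uncovered, place a point at its right end.
Sorted: [1,5] [1,6] [6,7] [8,9] [10,13] [15,16]
{[1,5],[1,6]} hit by 5; {[6,7]} hit by 7; {[8,9]} hit by 9; {[10,13]} hit by 13; {[15,16]} hit by 16.
Points: 5, 7, 9, 13, 16 (5 total).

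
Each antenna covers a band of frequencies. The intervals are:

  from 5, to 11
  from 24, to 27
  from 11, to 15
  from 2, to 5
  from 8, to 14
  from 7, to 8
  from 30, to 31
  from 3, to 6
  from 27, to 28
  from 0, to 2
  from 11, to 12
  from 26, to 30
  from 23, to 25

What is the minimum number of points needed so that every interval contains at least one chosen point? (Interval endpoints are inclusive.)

Sorted: [0,2] [2,5] [3,6] [7,8] [5,11] [11,12] [8,14] [11,15] [23,25] [24,27] [27,28] [26,30] [30,31]
{[0,2],[2,5]} hit by 2; {[3,6]} hit by 6; {[7,8],[5,11]} hit by 8; {[11,12],[8,14],[11,15]} hit by 12; {[23,25],[24,27]} hit by 25; {[27,28],[26,30]} hit by 28; {[30,31]} hit by 31.
Points: 2, 6, 8, 12, 25, 28, 31 (7 total).

7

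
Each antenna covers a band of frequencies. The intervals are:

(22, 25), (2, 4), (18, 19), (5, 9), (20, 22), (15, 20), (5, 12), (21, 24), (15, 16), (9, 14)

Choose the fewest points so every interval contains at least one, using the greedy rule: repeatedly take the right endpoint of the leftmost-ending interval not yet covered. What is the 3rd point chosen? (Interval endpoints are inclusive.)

Sort by right endpoint; whenever an interval is uncovered, place a point at its right end.
Sorted: [2,4] [5,9] [5,12] [9,14] [15,16] [18,19] [15,20] [20,22] [21,24] [22,25]
{[2,4]} hit by 4; {[5,9],[5,12],[9,14]} hit by 9; {[15,16]} hit by 16; {[18,19],[15,20]} hit by 19; {[20,22],[21,24],[22,25]} hit by 22.
Points: 4, 9, 16, 19, 22 (5 total).

16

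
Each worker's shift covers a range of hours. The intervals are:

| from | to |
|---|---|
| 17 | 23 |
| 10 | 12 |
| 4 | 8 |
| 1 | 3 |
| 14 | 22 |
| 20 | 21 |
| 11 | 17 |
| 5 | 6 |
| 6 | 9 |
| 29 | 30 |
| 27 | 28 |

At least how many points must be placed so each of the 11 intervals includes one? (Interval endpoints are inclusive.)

6

Sort by right endpoint; whenever an interval is uncovered, place a point at its right end.
By right end: [1,3]  [5,6]  [4,8]  [6,9]  [10,12]  [11,17]  [20,21]  [14,22]  [17,23]  [27,28]  [29,30]
[1,3] uncovered → point at 3; [5,6] uncovered → point at 6; [10,12] uncovered → point at 12; [20,21] uncovered → point at 21; [27,28] uncovered → point at 28; [29,30] uncovered → point at 30.
Points: 3, 6, 12, 21, 28, 30 (6 total).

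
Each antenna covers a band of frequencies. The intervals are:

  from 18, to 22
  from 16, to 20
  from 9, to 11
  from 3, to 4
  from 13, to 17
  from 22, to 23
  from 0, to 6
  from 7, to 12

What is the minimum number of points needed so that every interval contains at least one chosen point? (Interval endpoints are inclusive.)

4

Process intervals by earliest right end; each time one isn't hit yet, stab at its right endpoint.
By right end: [3,4]  [0,6]  [9,11]  [7,12]  [13,17]  [16,20]  [18,22]  [22,23]
[3,4] uncovered → point at 4; [9,11] uncovered → point at 11; [13,17] uncovered → point at 17; [18,22] uncovered → point at 22.
Points: 4, 11, 17, 22 (4 total).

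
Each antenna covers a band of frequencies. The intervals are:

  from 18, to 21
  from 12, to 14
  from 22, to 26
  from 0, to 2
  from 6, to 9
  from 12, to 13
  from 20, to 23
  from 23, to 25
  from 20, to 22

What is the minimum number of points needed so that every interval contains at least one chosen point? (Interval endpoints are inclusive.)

Sort by right endpoint; whenever an interval is uncovered, place a point at its right end.
By right end: [0,2]  [6,9]  [12,13]  [12,14]  [18,21]  [20,22]  [20,23]  [23,25]  [22,26]
[0,2] uncovered → point at 2; [6,9] uncovered → point at 9; [12,13] uncovered → point at 13; [18,21] uncovered → point at 21; [23,25] uncovered → point at 25.
Points: 2, 9, 13, 21, 25 (5 total).

5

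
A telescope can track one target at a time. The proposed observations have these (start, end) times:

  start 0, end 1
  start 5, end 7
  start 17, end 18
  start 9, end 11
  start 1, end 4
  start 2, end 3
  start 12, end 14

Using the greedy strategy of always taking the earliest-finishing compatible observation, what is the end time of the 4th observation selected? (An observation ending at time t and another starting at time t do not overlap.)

Order by finish time; keep every interval that doesn't clash with the previous kept one.
By end time: (0,1), (2,3), (1,4), (5,7), (9,11), (12,14), (17,18).
Pick (0,1); next start ≥ 1 → (2,3); next start ≥ 3 → (5,7); next start ≥ 7 → (9,11); next start ≥ 11 → (12,14); next start ≥ 14 → (17,18).
Selected: (0,1) (2,3) (5,7) (9,11) (12,14) (17,18)

11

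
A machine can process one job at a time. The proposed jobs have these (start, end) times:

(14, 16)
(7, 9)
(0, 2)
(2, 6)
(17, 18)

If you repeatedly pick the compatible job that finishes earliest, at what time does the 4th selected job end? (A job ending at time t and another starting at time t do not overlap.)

16

Order by finish time; keep every interval that doesn't clash with the previous kept one.
By end time: (0,2), (2,6), (7,9), (14,16), (17,18).
Pick (0,2); next start ≥ 2 → (2,6); next start ≥ 6 → (7,9); next start ≥ 9 → (14,16); next start ≥ 16 → (17,18).
Selected: (0,2) (2,6) (7,9) (14,16) (17,18)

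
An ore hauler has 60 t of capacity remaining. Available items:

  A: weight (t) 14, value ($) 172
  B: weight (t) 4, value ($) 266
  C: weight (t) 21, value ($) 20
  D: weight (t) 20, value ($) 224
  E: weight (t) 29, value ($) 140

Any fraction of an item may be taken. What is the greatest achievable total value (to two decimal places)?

768.21

Order: B (266/4=66.50) > A (172/14=12.29) > D (224/20=11.20) > E (140/29=4.83) > C (20/21=0.95)
Fill: take B (4 @ 266) → take A (14 @ 172) → take D (20 @ 224) → take 22/29 of E → 106.21; 60/60 used.
Total value = 768.21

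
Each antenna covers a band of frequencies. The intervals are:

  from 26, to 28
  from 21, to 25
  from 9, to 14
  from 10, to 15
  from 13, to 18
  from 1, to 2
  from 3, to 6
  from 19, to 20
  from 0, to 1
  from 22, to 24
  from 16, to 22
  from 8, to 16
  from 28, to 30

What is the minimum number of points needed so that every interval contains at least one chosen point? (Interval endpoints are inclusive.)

6

Sort by right endpoint; whenever an interval is uncovered, place a point at its right end.
Sorted: [0,1] [1,2] [3,6] [9,14] [10,15] [8,16] [13,18] [19,20] [16,22] [22,24] [21,25] [26,28] [28,30]
{[0,1],[1,2]} hit by 1; {[3,6]} hit by 6; {[9,14],[10,15],[8,16],[13,18]} hit by 14; {[19,20],[16,22]} hit by 20; {[22,24],[21,25]} hit by 24; {[26,28],[28,30]} hit by 28.
Points: 1, 6, 14, 20, 24, 28 (6 total).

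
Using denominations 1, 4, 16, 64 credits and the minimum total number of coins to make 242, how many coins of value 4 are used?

0

Use the largest denomination that fits, subtract, and repeat.
242 − 3×64→50 − 3×16→2 − 2×1→0
Count of 4: 0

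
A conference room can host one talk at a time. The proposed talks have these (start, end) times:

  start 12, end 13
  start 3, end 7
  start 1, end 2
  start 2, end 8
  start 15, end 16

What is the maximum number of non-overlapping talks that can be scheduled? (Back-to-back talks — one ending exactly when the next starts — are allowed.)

4

By end time: (1,2), (3,7), (2,8), (12,13), (15,16).
Pick (1,2); next start ≥ 2 → (3,7); next start ≥ 7 → (12,13); next start ≥ 13 → (15,16).
Selected 4 talks.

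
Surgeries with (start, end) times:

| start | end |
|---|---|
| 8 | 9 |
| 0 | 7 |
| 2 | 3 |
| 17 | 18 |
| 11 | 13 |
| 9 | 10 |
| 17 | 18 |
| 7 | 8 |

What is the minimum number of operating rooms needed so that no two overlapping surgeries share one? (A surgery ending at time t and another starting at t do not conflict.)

2

Count concurrent intervals with a sweep; the peak is the room count.
Events (time:±→running): 0:+→1 2:+→2 … peak 2.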